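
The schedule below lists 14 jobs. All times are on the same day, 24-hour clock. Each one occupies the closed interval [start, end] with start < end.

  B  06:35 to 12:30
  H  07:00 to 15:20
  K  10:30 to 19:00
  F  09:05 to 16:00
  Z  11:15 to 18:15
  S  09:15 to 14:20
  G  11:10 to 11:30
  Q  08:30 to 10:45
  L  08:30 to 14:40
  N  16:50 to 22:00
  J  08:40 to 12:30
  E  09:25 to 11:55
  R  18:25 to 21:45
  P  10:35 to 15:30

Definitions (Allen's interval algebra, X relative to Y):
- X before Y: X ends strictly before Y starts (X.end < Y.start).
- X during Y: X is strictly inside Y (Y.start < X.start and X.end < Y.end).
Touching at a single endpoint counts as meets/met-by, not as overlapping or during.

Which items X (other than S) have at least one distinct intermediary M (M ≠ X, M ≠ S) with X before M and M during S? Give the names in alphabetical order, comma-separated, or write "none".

Q

Target S = [09:15, 14:20].
Intermediaries M with M during S: E, G.
Via E — items with X before E: none.
Via G — items with X before G: Q.
Union: Q.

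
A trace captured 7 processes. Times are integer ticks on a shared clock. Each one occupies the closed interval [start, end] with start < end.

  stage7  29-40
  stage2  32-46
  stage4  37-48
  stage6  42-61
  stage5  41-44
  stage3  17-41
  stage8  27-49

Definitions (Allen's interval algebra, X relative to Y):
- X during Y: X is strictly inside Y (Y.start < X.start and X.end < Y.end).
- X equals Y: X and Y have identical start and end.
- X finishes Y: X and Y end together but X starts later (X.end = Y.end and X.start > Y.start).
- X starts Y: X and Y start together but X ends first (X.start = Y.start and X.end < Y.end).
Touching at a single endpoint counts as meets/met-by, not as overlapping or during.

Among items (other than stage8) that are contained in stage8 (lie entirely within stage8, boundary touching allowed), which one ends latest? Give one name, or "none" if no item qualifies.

Target stage8 = [27, 49].
stage2 [32, 46] → during → candidate.
stage3 [17, 41] → overlaps → excluded.
stage4 [37, 48] → during → candidate.
stage5 [41, 44] → during → candidate.
stage6 [42, 61] → overlapped-by → excluded.
stage7 [29, 40] → during → candidate.
Among candidates, latest end is 48 → stage4.

stage4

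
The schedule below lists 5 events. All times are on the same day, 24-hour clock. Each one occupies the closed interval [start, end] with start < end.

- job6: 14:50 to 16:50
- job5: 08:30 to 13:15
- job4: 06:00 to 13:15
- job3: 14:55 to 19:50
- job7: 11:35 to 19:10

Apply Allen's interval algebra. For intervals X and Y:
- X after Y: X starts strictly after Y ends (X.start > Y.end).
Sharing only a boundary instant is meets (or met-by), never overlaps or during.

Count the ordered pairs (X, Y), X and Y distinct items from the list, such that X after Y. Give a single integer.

Checking all 20 ordered pairs for relation 'after'; matching pairs in alphabetical order:
(job3, job4): job3 after job4 ✓
(job3, job5): job3 after job5 ✓
(job6, job4): job6 after job4 ✓
(job6, job5): job6 after job5 ✓
Count: 4.

4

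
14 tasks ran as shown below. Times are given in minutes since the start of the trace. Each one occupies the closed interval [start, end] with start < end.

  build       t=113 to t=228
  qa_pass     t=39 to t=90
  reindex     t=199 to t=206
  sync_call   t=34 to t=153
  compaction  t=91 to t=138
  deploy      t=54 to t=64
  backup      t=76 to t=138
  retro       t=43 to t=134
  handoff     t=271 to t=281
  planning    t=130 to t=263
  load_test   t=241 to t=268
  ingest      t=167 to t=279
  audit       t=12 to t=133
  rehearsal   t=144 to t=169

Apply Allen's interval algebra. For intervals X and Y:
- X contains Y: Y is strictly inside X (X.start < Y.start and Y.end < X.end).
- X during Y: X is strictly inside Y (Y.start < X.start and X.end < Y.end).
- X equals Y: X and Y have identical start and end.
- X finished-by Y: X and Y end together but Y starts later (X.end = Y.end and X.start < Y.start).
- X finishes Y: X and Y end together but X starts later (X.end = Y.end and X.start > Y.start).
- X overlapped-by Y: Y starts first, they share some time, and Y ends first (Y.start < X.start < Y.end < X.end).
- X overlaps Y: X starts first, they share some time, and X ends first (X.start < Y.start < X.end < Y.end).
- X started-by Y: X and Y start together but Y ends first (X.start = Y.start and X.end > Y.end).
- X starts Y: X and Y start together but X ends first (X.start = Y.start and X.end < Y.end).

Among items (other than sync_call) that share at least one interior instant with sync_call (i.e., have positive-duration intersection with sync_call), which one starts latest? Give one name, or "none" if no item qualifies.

rehearsal

Target sync_call = [t=34, t=153].
audit [t=12, t=133] → overlaps → candidate.
backup [t=76, t=138] → during → candidate.
build [t=113, t=228] → overlapped-by → candidate.
compaction [t=91, t=138] → during → candidate.
deploy [t=54, t=64] → during → candidate.
handoff [t=271, t=281] → after → excluded.
ingest [t=167, t=279] → after → excluded.
load_test [t=241, t=268] → after → excluded.
planning [t=130, t=263] → overlapped-by → candidate.
qa_pass [t=39, t=90] → during → candidate.
rehearsal [t=144, t=169] → overlapped-by → candidate.
reindex [t=199, t=206] → after → excluded.
retro [t=43, t=134] → during → candidate.
Among candidates, latest start is t=144 → rehearsal.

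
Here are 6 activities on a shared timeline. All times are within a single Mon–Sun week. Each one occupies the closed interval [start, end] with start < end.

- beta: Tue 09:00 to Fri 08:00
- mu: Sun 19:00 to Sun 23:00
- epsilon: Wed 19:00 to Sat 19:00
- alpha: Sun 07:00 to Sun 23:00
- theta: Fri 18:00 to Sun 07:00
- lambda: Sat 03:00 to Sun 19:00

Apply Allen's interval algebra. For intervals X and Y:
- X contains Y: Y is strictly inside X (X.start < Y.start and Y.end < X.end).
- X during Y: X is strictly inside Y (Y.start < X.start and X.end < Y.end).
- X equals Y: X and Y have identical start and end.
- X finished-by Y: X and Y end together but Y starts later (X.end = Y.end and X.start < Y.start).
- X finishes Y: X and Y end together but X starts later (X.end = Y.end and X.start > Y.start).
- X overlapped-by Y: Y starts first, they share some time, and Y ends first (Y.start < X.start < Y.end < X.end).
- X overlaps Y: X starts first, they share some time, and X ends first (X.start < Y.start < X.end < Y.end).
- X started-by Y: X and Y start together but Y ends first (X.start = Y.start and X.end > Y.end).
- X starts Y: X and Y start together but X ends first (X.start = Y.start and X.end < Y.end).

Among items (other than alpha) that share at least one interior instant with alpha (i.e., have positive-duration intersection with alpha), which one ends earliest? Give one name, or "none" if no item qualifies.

lambda

Target alpha = [Sun 07:00, Sun 23:00].
beta [Tue 09:00, Fri 08:00] → before → excluded.
epsilon [Wed 19:00, Sat 19:00] → before → excluded.
lambda [Sat 03:00, Sun 19:00] → overlaps → candidate.
mu [Sun 19:00, Sun 23:00] → finishes → candidate.
theta [Fri 18:00, Sun 07:00] → meets → excluded.
Among candidates, earliest end is Sun 19:00 → lambda.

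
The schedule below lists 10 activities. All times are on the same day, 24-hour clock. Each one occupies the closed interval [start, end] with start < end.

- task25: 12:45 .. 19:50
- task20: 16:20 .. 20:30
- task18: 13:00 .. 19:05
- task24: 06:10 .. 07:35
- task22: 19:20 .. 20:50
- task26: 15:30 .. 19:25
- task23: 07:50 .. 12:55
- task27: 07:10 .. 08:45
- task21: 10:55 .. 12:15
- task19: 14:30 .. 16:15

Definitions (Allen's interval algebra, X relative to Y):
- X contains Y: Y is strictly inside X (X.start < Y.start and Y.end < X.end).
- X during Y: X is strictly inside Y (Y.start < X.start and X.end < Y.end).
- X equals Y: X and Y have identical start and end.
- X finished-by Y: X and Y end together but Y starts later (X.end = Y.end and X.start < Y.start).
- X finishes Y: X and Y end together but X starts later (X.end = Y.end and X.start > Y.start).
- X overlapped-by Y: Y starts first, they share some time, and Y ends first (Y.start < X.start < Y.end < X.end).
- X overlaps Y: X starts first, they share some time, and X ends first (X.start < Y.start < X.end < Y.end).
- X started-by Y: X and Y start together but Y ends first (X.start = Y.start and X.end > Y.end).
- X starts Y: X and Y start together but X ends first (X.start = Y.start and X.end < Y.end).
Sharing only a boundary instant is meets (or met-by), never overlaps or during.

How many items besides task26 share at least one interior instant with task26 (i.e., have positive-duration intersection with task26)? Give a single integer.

5

Target task26 = [15:30, 19:25].
task18 [13:00, 19:05] → overlaps → counts.
task19 [14:30, 16:15] → overlaps → counts.
task20 [16:20, 20:30] → overlapped-by → counts.
task21 [10:55, 12:15] → before → no.
task22 [19:20, 20:50] → overlapped-by → counts.
task23 [07:50, 12:55] → before → no.
task24 [06:10, 07:35] → before → no.
task25 [12:45, 19:50] → contains → counts.
task27 [07:10, 08:45] → before → no.
Total: 5.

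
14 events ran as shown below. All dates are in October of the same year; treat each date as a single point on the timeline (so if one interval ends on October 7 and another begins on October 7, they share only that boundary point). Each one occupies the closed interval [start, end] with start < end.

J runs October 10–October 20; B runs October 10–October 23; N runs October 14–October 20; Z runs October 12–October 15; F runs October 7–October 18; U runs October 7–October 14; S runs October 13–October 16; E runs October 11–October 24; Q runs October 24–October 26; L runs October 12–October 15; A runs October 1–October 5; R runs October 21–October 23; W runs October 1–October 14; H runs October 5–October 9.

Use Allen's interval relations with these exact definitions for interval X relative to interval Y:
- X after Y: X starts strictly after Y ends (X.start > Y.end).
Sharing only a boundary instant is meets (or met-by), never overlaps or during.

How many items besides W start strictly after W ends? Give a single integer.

2

Target W = [October 1, October 14].
A [October 1, October 5] → starts → no.
B [October 10, October 23] → overlapped-by → no.
E [October 11, October 24] → overlapped-by → no.
F [October 7, October 18] → overlapped-by → no.
H [October 5, October 9] → during → no.
J [October 10, October 20] → overlapped-by → no.
L [October 12, October 15] → overlapped-by → no.
N [October 14, October 20] → met-by → no.
Q [October 24, October 26] → after → counts.
R [October 21, October 23] → after → counts.
S [October 13, October 16] → overlapped-by → no.
U [October 7, October 14] → finishes → no.
Z [October 12, October 15] → overlapped-by → no.
Total: 2.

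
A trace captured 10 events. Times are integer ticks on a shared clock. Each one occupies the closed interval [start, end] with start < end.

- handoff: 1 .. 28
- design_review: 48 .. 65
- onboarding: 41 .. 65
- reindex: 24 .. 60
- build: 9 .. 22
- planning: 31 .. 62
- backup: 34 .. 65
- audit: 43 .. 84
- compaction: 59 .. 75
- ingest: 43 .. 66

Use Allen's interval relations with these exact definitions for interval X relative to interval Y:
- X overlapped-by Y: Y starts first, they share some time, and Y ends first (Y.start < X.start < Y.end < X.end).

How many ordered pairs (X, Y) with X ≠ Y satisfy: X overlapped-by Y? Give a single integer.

Checking all 90 ordered pairs for relation 'overlapped-by'; matching pairs in alphabetical order:
(audit, backup): audit overlapped-by backup ✓
(audit, onboarding): audit overlapped-by onboarding ✓
(audit, planning): audit overlapped-by planning ✓
(audit, reindex): audit overlapped-by reindex ✓
(backup, planning): backup overlapped-by planning ✓
(backup, reindex): backup overlapped-by reindex ✓
(compaction, backup): compaction overlapped-by backup ✓
(compaction, design_review): compaction overlapped-by design_review ✓
(compaction, ingest): compaction overlapped-by ingest ✓
(compaction, onboarding): compaction overlapped-by onboarding ✓
(compaction, planning): compaction overlapped-by planning ✓
(compaction, reindex): compaction overlapped-by reindex ✓
(design_review, planning): design_review overlapped-by planning ✓
(design_review, reindex): design_review overlapped-by reindex ✓
(ingest, backup): ingest overlapped-by backup ✓
(ingest, onboarding): ingest overlapped-by onboarding ✓
(ingest, planning): ingest overlapped-by planning ✓
(ingest, reindex): ingest overlapped-by reindex ✓
(onboarding, planning): onboarding overlapped-by planning ✓
(onboarding, reindex): onboarding overlapped-by reindex ✓
(planning, reindex): planning overlapped-by reindex ✓
(reindex, handoff): reindex overlapped-by handoff ✓
Count: 22.

22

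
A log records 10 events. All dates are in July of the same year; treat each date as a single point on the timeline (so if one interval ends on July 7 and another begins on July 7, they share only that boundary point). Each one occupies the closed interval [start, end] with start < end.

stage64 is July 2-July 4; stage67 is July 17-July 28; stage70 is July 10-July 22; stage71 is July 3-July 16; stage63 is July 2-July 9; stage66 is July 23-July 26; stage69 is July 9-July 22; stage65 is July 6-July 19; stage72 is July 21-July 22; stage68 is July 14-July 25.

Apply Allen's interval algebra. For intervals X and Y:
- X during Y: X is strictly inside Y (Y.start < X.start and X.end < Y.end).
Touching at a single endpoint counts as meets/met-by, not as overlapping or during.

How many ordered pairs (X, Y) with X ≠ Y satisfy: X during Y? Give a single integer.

Checking all 90 ordered pairs for relation 'during'; matching pairs in alphabetical order:
(stage66, stage67): stage66 during stage67 ✓
(stage72, stage67): stage72 during stage67 ✓
(stage72, stage68): stage72 during stage68 ✓
Count: 3.

3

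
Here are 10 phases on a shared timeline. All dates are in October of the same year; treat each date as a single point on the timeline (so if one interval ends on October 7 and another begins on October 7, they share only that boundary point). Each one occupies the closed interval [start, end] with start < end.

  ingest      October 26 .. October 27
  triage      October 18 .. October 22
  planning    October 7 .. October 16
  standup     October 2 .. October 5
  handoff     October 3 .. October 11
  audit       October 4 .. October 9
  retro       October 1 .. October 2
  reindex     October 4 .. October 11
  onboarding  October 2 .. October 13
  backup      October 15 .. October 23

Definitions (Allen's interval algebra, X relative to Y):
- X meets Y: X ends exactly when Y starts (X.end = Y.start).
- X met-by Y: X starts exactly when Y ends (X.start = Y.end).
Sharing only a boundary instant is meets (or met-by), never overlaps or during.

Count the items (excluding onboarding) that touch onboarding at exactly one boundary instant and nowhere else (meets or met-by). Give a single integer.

Target onboarding = [October 2, October 13].
audit [October 4, October 9] → during → no.
backup [October 15, October 23] → after → no.
handoff [October 3, October 11] → during → no.
ingest [October 26, October 27] → after → no.
planning [October 7, October 16] → overlapped-by → no.
reindex [October 4, October 11] → during → no.
retro [October 1, October 2] → meets → counts.
standup [October 2, October 5] → starts → no.
triage [October 18, October 22] → after → no.
Total: 1.

1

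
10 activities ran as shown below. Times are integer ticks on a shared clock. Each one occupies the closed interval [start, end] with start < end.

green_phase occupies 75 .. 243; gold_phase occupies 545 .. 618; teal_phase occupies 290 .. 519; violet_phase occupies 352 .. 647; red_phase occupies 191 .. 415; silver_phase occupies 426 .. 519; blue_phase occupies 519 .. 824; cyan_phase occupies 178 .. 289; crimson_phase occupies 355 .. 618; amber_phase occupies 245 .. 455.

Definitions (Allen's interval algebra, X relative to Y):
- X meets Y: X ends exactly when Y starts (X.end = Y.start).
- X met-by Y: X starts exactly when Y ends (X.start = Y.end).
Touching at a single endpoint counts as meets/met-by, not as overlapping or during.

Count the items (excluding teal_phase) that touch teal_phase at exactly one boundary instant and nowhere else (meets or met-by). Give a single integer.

Target teal_phase = [290, 519].
amber_phase [245, 455] → overlaps → no.
blue_phase [519, 824] → met-by → counts.
crimson_phase [355, 618] → overlapped-by → no.
cyan_phase [178, 289] → before → no.
gold_phase [545, 618] → after → no.
green_phase [75, 243] → before → no.
red_phase [191, 415] → overlaps → no.
silver_phase [426, 519] → finishes → no.
violet_phase [352, 647] → overlapped-by → no.
Total: 1.

1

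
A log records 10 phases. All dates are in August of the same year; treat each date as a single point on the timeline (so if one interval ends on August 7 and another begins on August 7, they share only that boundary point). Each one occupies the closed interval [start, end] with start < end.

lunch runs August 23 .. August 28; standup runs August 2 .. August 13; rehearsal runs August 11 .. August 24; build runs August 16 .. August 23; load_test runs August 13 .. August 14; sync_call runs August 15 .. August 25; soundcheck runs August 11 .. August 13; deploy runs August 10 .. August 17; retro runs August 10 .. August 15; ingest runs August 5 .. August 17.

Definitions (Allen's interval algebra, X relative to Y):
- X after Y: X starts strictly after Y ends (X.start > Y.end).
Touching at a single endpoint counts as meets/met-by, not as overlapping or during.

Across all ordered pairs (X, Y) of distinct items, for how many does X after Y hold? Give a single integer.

Checking all 90 ordered pairs for relation 'after'; matching pairs in alphabetical order:
(build, load_test): build after load_test ✓
(build, retro): build after retro ✓
(build, soundcheck): build after soundcheck ✓
(build, standup): build after standup ✓
(lunch, deploy): lunch after deploy ✓
(lunch, ingest): lunch after ingest ✓
(lunch, load_test): lunch after load_test ✓
(lunch, retro): lunch after retro ✓
(lunch, soundcheck): lunch after soundcheck ✓
(lunch, standup): lunch after standup ✓
(sync_call, load_test): sync_call after load_test ✓
(sync_call, soundcheck): sync_call after soundcheck ✓
(sync_call, standup): sync_call after standup ✓
Count: 13.

13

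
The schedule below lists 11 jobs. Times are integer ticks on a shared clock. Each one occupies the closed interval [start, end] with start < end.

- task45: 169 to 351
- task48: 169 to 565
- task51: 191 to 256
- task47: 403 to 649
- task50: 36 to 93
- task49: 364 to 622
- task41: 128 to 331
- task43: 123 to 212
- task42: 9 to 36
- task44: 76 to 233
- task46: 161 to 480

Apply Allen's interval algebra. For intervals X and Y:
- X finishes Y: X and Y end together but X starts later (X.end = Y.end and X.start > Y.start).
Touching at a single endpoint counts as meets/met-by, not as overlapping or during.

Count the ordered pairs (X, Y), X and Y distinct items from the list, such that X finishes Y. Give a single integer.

0

Checking all 110 ordered pairs for relation 'finishes'; matching pairs in alphabetical order:
No pair satisfies it.
Count: 0.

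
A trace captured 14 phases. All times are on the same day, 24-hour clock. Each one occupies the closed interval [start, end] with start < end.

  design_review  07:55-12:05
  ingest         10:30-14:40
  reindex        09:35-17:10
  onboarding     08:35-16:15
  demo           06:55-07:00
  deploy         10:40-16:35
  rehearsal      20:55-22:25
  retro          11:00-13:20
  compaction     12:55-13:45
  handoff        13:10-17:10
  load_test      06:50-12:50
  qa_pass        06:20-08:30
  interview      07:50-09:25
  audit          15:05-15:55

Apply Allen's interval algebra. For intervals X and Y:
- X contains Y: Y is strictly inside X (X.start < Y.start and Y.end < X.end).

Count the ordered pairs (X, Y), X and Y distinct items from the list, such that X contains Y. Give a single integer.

19

Checking all 182 ordered pairs for relation 'contains'; matching pairs in alphabetical order:
(deploy, audit): deploy contains audit ✓
(deploy, compaction): deploy contains compaction ✓
(deploy, retro): deploy contains retro ✓
(handoff, audit): handoff contains audit ✓
(ingest, compaction): ingest contains compaction ✓
(ingest, retro): ingest contains retro ✓
(load_test, demo): load_test contains demo ✓
(load_test, design_review): load_test contains design_review ✓
(load_test, interview): load_test contains interview ✓
(onboarding, audit): onboarding contains audit ✓
(onboarding, compaction): onboarding contains compaction ✓
(onboarding, ingest): onboarding contains ingest ✓
(onboarding, retro): onboarding contains retro ✓
(qa_pass, demo): qa_pass contains demo ✓
(reindex, audit): reindex contains audit ✓
(reindex, compaction): reindex contains compaction ✓
(reindex, deploy): reindex contains deploy ✓
(reindex, ingest): reindex contains ingest ✓
(reindex, retro): reindex contains retro ✓
Count: 19.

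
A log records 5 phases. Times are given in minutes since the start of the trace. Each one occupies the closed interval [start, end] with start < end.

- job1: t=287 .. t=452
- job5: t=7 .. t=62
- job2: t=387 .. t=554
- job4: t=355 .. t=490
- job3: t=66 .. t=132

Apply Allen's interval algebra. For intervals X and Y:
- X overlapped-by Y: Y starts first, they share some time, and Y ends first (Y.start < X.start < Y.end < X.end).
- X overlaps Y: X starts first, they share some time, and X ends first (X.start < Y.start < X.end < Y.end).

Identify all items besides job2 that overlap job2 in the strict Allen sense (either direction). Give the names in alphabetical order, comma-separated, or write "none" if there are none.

job1, job4

Target job2 = [t=387, t=554].
job1 [t=287, t=452] → overlaps → yes.
job3 [t=66, t=132] → before → no.
job4 [t=355, t=490] → overlaps → yes.
job5 [t=7, t=62] → before → no.
Result: job1, job4.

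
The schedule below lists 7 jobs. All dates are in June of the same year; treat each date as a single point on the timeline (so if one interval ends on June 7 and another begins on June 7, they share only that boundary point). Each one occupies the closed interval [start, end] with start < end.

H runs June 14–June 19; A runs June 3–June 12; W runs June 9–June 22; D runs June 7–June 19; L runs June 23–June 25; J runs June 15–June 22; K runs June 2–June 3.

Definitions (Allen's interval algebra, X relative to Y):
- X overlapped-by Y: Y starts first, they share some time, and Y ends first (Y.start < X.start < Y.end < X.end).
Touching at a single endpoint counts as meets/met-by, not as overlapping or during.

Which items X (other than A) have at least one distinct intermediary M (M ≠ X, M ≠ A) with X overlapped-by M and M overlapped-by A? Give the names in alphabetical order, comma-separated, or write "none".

J, W

Target A = [June 3, June 12].
Intermediaries M with M overlapped-by A: D, W.
Via D — items with X overlapped-by D: J, W.
Via W — items with X overlapped-by W: none.
Union: J, W.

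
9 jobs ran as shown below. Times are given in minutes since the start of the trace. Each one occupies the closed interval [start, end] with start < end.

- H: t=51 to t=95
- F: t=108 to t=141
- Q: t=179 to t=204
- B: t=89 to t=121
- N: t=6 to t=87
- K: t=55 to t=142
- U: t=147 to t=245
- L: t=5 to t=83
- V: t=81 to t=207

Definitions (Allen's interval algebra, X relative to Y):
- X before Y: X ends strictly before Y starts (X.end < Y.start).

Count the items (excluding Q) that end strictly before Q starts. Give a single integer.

6

Target Q = [t=179, t=204].
B [t=89, t=121] → before → counts.
F [t=108, t=141] → before → counts.
H [t=51, t=95] → before → counts.
K [t=55, t=142] → before → counts.
L [t=5, t=83] → before → counts.
N [t=6, t=87] → before → counts.
U [t=147, t=245] → contains → no.
V [t=81, t=207] → contains → no.
Total: 6.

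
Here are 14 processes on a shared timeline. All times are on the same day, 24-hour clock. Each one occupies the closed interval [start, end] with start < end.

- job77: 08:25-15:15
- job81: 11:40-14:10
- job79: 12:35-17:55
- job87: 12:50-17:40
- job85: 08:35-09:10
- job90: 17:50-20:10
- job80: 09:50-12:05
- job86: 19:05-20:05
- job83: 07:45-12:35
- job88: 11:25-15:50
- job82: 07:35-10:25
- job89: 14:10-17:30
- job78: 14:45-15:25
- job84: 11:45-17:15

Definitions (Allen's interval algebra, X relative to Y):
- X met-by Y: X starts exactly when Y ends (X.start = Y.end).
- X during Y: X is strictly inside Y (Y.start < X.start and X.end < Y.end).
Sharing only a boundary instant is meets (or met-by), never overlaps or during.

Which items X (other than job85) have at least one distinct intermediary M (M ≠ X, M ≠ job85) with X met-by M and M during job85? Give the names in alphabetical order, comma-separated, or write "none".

Target job85 = [08:35, 09:10].
Intermediaries M with M during job85: none.
Union: none.

none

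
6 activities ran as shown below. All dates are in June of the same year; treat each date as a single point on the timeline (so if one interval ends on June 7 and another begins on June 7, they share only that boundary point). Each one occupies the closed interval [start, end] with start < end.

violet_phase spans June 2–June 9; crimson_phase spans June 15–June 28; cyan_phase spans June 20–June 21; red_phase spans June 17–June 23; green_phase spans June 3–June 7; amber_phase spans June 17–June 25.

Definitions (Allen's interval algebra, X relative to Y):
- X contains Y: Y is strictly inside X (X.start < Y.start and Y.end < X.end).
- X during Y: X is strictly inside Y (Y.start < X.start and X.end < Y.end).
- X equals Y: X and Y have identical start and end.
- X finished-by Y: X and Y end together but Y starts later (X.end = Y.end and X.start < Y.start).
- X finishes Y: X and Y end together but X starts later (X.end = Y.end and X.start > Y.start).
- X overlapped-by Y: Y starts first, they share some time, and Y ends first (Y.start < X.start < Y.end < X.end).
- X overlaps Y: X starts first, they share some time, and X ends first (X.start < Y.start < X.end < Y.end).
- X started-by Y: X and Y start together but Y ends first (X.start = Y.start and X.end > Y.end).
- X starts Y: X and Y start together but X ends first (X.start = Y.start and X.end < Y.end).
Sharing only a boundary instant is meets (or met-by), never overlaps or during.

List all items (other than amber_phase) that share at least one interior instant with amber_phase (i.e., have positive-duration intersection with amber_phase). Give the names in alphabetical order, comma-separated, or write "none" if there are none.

crimson_phase, cyan_phase, red_phase

Target amber_phase = [June 17, June 25].
crimson_phase [June 15, June 28] → contains → yes.
cyan_phase [June 20, June 21] → during → yes.
green_phase [June 3, June 7] → before → no.
red_phase [June 17, June 23] → starts → yes.
violet_phase [June 2, June 9] → before → no.
Result: crimson_phase, cyan_phase, red_phase.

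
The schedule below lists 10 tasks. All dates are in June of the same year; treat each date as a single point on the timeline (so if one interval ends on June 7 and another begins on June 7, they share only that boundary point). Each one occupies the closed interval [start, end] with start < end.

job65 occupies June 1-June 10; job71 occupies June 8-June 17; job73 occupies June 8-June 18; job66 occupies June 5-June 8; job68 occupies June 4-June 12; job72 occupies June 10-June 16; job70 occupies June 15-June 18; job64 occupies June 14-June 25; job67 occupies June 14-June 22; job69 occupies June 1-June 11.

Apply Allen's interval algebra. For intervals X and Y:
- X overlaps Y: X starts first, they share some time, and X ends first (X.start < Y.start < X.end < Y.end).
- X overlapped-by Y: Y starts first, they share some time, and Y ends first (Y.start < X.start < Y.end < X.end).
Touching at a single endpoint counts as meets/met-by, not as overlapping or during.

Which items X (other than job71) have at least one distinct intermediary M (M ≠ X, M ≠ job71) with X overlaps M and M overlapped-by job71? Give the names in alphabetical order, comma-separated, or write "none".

job72, job73

Target job71 = [June 8, June 17].
Intermediaries M with M overlapped-by job71: job64, job67, job70.
Via job64 — items with X overlaps job64: job72, job73.
Via job67 — items with X overlaps job67: job72, job73.
Via job70 — items with X overlaps job70: job72.
Union: job72, job73.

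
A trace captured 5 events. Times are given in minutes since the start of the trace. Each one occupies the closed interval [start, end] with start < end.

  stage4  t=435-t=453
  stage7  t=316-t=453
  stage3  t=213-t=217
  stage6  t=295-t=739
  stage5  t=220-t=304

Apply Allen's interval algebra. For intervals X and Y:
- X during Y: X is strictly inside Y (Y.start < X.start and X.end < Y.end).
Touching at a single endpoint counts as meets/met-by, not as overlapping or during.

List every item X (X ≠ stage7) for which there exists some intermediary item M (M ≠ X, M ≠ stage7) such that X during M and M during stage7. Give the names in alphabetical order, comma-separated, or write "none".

Target stage7 = [t=316, t=453].
Intermediaries M with M during stage7: none.
Union: none.

none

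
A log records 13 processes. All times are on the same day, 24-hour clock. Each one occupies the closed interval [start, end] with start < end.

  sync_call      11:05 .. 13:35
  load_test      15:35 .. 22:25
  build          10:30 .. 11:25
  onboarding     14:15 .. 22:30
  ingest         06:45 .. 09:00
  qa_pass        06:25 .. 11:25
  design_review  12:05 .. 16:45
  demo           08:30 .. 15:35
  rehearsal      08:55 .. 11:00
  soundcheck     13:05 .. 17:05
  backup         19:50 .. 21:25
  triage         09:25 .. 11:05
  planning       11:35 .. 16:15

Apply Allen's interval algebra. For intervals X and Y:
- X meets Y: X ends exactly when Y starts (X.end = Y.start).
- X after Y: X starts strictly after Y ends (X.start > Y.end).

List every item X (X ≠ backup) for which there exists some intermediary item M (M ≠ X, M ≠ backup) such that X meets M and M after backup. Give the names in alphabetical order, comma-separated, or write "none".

Target backup = [19:50, 21:25].
Intermediaries M with M after backup: none.
Union: none.

none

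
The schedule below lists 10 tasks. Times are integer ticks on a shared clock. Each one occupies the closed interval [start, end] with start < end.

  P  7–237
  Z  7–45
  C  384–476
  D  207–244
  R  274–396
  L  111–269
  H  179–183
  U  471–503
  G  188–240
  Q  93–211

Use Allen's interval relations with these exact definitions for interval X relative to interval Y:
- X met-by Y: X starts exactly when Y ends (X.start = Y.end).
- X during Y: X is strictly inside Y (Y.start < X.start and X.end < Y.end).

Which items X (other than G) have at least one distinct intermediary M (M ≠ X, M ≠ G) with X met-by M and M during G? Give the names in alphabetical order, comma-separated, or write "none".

none

Target G = [188, 240].
Intermediaries M with M during G: none.
Union: none.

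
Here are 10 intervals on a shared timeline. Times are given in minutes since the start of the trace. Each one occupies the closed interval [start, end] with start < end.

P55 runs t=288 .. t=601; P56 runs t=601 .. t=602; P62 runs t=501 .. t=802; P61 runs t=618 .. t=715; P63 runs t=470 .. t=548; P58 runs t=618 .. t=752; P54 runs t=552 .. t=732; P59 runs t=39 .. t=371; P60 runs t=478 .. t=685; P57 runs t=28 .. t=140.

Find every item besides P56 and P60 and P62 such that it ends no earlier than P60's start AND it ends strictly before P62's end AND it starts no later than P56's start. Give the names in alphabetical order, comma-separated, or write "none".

Conditions: its end is no earlier than P60's start (X.end >= t=478) AND its end is strictly before P62's end (X.end < t=802) AND its start is no later than P56's start (X.start <= t=601).
P54: end t=732 >= t=478? ✓; end t=732 < t=802? ✓; start t=552 <= t=601? ✓ → yes.
P55: end t=601 >= t=478? ✓; end t=601 < t=802? ✓; start t=288 <= t=601? ✓ → yes.
P57: end t=140 >= t=478? ✗; end t=140 < t=802? ✓; start t=28 <= t=601? ✓ → no.
P58: end t=752 >= t=478? ✓; end t=752 < t=802? ✓; start t=618 <= t=601? ✗ → no.
P59: end t=371 >= t=478? ✗; end t=371 < t=802? ✓; start t=39 <= t=601? ✓ → no.
P61: end t=715 >= t=478? ✓; end t=715 < t=802? ✓; start t=618 <= t=601? ✗ → no.
P63: end t=548 >= t=478? ✓; end t=548 < t=802? ✓; start t=470 <= t=601? ✓ → yes.
Result: P54, P55, P63.

P54, P55, P63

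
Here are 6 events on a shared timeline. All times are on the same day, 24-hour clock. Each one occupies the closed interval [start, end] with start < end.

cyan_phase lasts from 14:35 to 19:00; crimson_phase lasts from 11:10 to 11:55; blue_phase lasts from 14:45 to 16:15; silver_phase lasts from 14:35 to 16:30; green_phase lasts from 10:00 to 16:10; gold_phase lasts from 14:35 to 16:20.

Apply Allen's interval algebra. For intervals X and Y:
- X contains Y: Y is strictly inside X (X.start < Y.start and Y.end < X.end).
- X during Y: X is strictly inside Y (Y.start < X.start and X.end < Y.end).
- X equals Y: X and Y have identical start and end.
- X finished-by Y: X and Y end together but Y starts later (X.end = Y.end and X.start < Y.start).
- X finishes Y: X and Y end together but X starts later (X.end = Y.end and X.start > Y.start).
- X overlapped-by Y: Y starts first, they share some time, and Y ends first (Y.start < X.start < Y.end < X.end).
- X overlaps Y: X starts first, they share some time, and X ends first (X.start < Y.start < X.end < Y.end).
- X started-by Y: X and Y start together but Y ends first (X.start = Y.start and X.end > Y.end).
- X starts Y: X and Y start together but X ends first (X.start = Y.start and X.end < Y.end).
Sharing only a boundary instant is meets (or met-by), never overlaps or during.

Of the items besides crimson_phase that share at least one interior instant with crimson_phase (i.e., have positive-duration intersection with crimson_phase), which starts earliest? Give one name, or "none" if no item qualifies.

Target crimson_phase = [11:10, 11:55].
blue_phase [14:45, 16:15] → after → excluded.
cyan_phase [14:35, 19:00] → after → excluded.
gold_phase [14:35, 16:20] → after → excluded.
green_phase [10:00, 16:10] → contains → candidate.
silver_phase [14:35, 16:30] → after → excluded.
Among candidates, earliest start is 10:00 → green_phase.

green_phase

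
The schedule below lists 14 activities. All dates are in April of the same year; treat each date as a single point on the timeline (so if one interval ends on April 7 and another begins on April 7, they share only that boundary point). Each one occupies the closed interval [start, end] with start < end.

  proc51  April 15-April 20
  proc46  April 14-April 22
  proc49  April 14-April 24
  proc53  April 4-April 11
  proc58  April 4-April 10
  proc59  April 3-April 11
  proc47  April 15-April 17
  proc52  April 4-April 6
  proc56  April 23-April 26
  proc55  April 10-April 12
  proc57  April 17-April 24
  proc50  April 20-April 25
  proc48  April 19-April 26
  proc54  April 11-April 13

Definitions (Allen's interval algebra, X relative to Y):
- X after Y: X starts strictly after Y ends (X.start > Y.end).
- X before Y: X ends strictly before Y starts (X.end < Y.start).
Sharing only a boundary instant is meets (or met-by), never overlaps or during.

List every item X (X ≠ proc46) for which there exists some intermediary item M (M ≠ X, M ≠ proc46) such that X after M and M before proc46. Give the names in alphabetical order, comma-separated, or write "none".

Target proc46 = [April 14, April 22].
Intermediaries M with M before proc46: proc52, proc53, proc54, proc55, proc58, proc59.
Via proc52 — items with X after proc52: proc47, proc48, proc49, proc50, proc51, proc54, proc55, proc56, proc57.
Via proc53 — items with X after proc53: proc47, proc48, proc49, proc50, proc51, proc56, proc57.
Via proc54 — items with X after proc54: proc47, proc48, proc49, proc50, proc51, proc56, proc57.
Via proc55 — items with X after proc55: proc47, proc48, proc49, proc50, proc51, proc56, proc57.
Via proc58 — items with X after proc58: proc47, proc48, proc49, proc50, proc51, proc54, proc56, proc57.
Via proc59 — items with X after proc59: proc47, proc48, proc49, proc50, proc51, proc56, proc57.
Union: proc47, proc48, proc49, proc50, proc51, proc54, proc55, proc56, proc57.

proc47, proc48, proc49, proc50, proc51, proc54, proc55, proc56, proc57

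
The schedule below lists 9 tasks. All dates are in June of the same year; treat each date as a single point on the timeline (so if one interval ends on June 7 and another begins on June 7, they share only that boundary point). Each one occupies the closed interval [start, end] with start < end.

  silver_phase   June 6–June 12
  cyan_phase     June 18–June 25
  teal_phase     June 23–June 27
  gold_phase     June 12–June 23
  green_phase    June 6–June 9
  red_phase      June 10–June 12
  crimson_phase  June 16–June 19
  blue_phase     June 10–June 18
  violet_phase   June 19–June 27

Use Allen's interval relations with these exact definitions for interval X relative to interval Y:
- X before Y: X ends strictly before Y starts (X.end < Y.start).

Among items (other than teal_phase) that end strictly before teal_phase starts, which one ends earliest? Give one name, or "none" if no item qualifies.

Target teal_phase = [June 23, June 27].
blue_phase [June 10, June 18] → before → candidate.
crimson_phase [June 16, June 19] → before → candidate.
cyan_phase [June 18, June 25] → overlaps → excluded.
gold_phase [June 12, June 23] → meets → excluded.
green_phase [June 6, June 9] → before → candidate.
red_phase [June 10, June 12] → before → candidate.
silver_phase [June 6, June 12] → before → candidate.
violet_phase [June 19, June 27] → finished-by → excluded.
Among candidates, earliest end is June 9 → green_phase.

green_phase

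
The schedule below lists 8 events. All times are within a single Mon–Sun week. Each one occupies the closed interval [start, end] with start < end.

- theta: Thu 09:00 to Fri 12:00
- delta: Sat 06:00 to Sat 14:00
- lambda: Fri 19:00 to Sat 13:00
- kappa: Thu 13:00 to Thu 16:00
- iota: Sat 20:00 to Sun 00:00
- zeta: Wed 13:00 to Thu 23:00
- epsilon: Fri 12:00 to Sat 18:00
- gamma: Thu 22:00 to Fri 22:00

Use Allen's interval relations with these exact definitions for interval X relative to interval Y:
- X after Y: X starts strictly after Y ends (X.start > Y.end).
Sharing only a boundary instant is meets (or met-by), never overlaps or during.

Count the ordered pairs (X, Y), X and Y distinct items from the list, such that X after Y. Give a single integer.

17

Checking all 56 ordered pairs for relation 'after'; matching pairs in alphabetical order:
(delta, gamma): delta after gamma ✓
(delta, kappa): delta after kappa ✓
(delta, theta): delta after theta ✓
(delta, zeta): delta after zeta ✓
(epsilon, kappa): epsilon after kappa ✓
(epsilon, zeta): epsilon after zeta ✓
(gamma, kappa): gamma after kappa ✓
(iota, delta): iota after delta ✓
(iota, epsilon): iota after epsilon ✓
(iota, gamma): iota after gamma ✓
(iota, kappa): iota after kappa ✓
(iota, lambda): iota after lambda ✓
(iota, theta): iota after theta ✓
(iota, zeta): iota after zeta ✓
(lambda, kappa): lambda after kappa ✓
(lambda, theta): lambda after theta ✓
(lambda, zeta): lambda after zeta ✓
Count: 17.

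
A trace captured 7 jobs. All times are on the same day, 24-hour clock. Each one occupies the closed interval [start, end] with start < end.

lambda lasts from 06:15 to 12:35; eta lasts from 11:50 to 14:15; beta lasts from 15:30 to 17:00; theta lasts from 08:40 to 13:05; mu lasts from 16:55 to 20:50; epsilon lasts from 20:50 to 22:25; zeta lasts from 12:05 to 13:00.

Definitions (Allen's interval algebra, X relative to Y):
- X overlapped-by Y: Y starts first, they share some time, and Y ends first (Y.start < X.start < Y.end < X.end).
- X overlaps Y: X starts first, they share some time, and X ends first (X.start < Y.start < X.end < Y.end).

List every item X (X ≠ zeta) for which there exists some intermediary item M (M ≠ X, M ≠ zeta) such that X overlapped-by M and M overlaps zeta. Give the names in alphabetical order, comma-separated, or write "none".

Target zeta = [12:05, 13:00].
Intermediaries M with M overlaps zeta: lambda.
Via lambda — items with X overlapped-by lambda: eta, theta.
Union: eta, theta.

eta, theta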